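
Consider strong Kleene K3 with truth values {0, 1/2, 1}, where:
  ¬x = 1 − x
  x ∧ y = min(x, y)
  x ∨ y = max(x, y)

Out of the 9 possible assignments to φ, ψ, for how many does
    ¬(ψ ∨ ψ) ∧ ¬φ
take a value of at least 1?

φ = 0, ψ = 0 ↦ 1  ≥
φ = 0, ψ = 1/2 ↦ 1/2  <
φ = 0, ψ = 1 ↦ 0  <
φ = 1/2, ψ = 0 ↦ 1/2  <
φ = 1/2, ψ = 1/2 ↦ 1/2  <
φ = 1/2, ψ = 1 ↦ 0  <
φ = 1, ψ = 0 ↦ 0  <
φ = 1, ψ = 1/2 ↦ 0  <
φ = 1, ψ = 1 ↦ 0  <
So 1 of the 9 assignments meets the threshold.

1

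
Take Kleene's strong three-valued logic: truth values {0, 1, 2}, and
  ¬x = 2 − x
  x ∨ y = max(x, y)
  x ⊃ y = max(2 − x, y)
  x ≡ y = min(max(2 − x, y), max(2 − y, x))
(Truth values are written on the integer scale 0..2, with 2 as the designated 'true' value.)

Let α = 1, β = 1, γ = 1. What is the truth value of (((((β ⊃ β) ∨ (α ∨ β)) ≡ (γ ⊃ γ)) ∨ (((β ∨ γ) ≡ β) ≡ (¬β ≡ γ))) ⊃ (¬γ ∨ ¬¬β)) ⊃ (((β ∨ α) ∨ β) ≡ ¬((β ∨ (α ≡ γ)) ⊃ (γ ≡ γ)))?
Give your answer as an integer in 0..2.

β ⊃ β = 1 ⊃ 1 = 1
α ∨ β = 1 ∨ 1 = 1
(β ⊃ β) ∨ (α ∨ β) = 1 ∨ 1 = 1
γ ⊃ γ = 1 ⊃ 1 = 1
((β ⊃ β) ∨ (α ∨ β)) ≡ (γ ⊃ γ) = 1 ≡ 1 = 1
β ∨ γ = 1 ∨ 1 = 1
(β ∨ γ) ≡ β = 1 ≡ 1 = 1
¬β = ¬1 = 1
¬β ≡ γ = 1 ≡ 1 = 1
((β ∨ γ) ≡ β) ≡ (¬β ≡ γ) = 1 ≡ 1 = 1
(((β ⊃ β) ∨ (α ∨ β)) ≡ (γ ⊃ γ)) ∨ (((β ∨ γ) ≡ β) ≡ (¬β ≡ γ)) = 1 ∨ 1 = 1
¬γ = ¬1 = 1
¬β = ¬1 = 1
¬¬β = ¬1 = 1
¬γ ∨ ¬¬β = 1 ∨ 1 = 1
((((β ⊃ β) ∨ (α ∨ β)) ≡ (γ ⊃ γ)) ∨ (((β ∨ γ) ≡ β) ≡ (¬β ≡ γ))) ⊃ (¬γ ∨ ¬¬β) = 1 ⊃ 1 = 1
β ∨ α = 1 ∨ 1 = 1
(β ∨ α) ∨ β = 1 ∨ 1 = 1
α ≡ γ = 1 ≡ 1 = 1
β ∨ (α ≡ γ) = 1 ∨ 1 = 1
γ ≡ γ = 1 ≡ 1 = 1
(β ∨ (α ≡ γ)) ⊃ (γ ≡ γ) = 1 ⊃ 1 = 1
¬((β ∨ (α ≡ γ)) ⊃ (γ ≡ γ)) = ¬1 = 1
((β ∨ α) ∨ β) ≡ ¬((β ∨ (α ≡ γ)) ⊃ (γ ≡ γ)) = 1 ≡ 1 = 1
(((((β ⊃ β) ∨ (α ∨ β)) ≡ (γ ⊃ γ)) ∨ (((β ∨ γ) ≡ β) ≡ (¬β ≡ γ))) ⊃ (¬γ ∨ ¬¬β)) ⊃ (((β ∨ α) ∨ β) ≡ ¬((β ∨ (α ≡ γ)) ⊃ (γ ≡ γ))) = 1 ⊃ 1 = 1

1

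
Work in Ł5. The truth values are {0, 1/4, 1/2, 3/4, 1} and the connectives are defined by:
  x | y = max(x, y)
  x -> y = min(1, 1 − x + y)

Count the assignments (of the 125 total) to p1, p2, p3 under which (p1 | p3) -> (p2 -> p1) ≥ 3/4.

115

value 1: 105 assignments (counts)
value 3/4: 10 assignments (counts)
value 1/2: 6 assignments
value 1/4: 3 assignments
value 0: 1 assignment
So 115 of the 125 assignments meet the threshold.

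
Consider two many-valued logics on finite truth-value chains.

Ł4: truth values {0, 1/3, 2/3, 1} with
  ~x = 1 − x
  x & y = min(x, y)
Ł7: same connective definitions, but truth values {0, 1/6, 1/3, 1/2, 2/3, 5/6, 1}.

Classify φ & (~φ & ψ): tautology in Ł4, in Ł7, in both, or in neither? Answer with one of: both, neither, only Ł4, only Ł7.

In Ł4: at φ = 0, ψ = 0 the value is 0 — not a tautology.
In Ł7: at φ = 0, ψ = 0 the value is 0 — not a tautology.

neither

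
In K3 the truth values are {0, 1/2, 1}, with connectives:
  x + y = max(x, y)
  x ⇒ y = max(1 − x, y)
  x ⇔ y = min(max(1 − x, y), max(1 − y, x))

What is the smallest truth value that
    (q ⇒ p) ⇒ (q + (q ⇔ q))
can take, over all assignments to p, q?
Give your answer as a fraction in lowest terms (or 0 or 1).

1/2

Take p = 0, q = 1/2:
q ⇒ p = 1/2 ⇒ 0 = 1/2
q ⇔ q = 1/2 ⇔ 1/2 = 1/2
q + (q ⇔ q) = 1/2 + 1/2 = 1/2
(q ⇒ p) ⇒ (q + (q ⇔ q)) = 1/2 ⇒ 1/2 = 1/2
No assignment yields a value below 1/2, so this is the minimum.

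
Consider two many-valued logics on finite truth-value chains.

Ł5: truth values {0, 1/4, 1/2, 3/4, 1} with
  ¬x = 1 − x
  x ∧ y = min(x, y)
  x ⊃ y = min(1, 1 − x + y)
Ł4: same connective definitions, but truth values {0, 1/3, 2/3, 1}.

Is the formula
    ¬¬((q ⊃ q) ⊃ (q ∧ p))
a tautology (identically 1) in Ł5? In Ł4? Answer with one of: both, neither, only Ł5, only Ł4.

In Ł5: at p = 0, q = 0 the value is 0 — not a tautology.
In Ł4: at p = 0, q = 0 the value is 0 — not a tautology.

neither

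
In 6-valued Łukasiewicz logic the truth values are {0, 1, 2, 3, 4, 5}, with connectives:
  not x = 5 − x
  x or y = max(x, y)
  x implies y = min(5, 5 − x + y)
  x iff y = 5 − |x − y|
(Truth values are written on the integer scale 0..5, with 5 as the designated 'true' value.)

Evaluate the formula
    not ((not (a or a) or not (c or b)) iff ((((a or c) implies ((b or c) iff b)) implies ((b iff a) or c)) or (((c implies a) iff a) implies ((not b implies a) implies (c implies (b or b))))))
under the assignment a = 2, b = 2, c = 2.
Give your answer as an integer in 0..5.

2

a or a = 2 or 2 = 2
not (a or a) = not 2 = 3
c or b = 2 or 2 = 2
not (c or b) = not 2 = 3
not (a or a) or not (c or b) = 3 or 3 = 3
a or c = 2 or 2 = 2
b or c = 2 or 2 = 2
(b or c) iff b = 2 iff 2 = 5
(a or c) implies ((b or c) iff b) = 2 implies 5 = 5
b iff a = 2 iff 2 = 5
(b iff a) or c = 5 or 2 = 5
((a or c) implies ((b or c) iff b)) implies ((b iff a) or c) = 5 implies 5 = 5
c implies a = 2 implies 2 = 5
(c implies a) iff a = 5 iff 2 = 2
not b = not 2 = 3
not b implies a = 3 implies 2 = 4
b or b = 2 or 2 = 2
c implies (b or b) = 2 implies 2 = 5
(not b implies a) implies (c implies (b or b)) = 4 implies 5 = 5
((c implies a) iff a) implies ((not b implies a) implies (c implies (b or b))) = 2 implies 5 = 5
(((a or c) implies ((b or c) iff b)) implies ((b iff a) or c)) or (((c implies a) iff a) implies ((not b implies a) implies (c implies (b or b)))) = 5 or 5 = 5
(not (a or a) or not (c or b)) iff ((((a or c) implies ((b or c) iff b)) implies ((b iff a) or c)) or (((c implies a) iff a) implies ((not b implies a) implies (c implies (b or b))))) = 3 iff 5 = 3
not ((not (a or a) or not (c or b)) iff ((((a or c) implies ((b or c) iff b)) implies ((b iff a) or c)) or (((c implies a) iff a) implies ((not b implies a) implies (c implies (b or b)))))) = not 3 = 2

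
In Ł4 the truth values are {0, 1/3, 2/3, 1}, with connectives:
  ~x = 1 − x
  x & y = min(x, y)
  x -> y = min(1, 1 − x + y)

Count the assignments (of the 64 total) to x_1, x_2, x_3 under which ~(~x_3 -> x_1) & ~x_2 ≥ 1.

value 1: 1 assignment (counts)
value 2/3: 5 assignments
value 1/3: 12 assignments
value 0: 46 assignments
So 1 of the 64 assignments meets the threshold.

1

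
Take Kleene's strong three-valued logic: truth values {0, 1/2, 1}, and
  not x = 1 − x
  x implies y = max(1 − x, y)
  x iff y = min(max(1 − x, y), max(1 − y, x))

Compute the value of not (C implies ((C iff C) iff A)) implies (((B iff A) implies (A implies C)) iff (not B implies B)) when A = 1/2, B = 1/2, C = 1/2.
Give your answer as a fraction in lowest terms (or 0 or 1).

1/2

C iff C = 1/2 iff 1/2 = 1/2
(C iff C) iff A = 1/2 iff 1/2 = 1/2
C implies ((C iff C) iff A) = 1/2 implies 1/2 = 1/2
not (C implies ((C iff C) iff A)) = not 1/2 = 1/2
B iff A = 1/2 iff 1/2 = 1/2
A implies C = 1/2 implies 1/2 = 1/2
(B iff A) implies (A implies C) = 1/2 implies 1/2 = 1/2
not B = not 1/2 = 1/2
not B implies B = 1/2 implies 1/2 = 1/2
((B iff A) implies (A implies C)) iff (not B implies B) = 1/2 iff 1/2 = 1/2
not (C implies ((C iff C) iff A)) implies (((B iff A) implies (A implies C)) iff (not B implies B)) = 1/2 implies 1/2 = 1/2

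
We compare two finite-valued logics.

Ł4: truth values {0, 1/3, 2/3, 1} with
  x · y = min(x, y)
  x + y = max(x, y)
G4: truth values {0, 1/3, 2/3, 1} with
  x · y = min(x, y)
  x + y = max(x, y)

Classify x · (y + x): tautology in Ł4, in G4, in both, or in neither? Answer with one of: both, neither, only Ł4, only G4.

In Ł4: at x = 0, y = 0 the value is 0 — not a tautology.
In G4: at x = 0, y = 0 the value is 0 — not a tautology.

neither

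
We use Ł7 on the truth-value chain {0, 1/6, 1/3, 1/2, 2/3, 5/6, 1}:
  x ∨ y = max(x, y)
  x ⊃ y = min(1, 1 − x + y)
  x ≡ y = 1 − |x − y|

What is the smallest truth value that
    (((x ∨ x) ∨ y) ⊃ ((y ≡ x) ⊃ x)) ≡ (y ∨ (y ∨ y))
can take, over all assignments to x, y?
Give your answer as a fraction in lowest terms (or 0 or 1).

0

Take x = 0, y = 0:
x ∨ x = 0 ∨ 0 = 0
(x ∨ x) ∨ y = 0 ∨ 0 = 0
y ≡ x = 0 ≡ 0 = 1
(y ≡ x) ⊃ x = 1 ⊃ 0 = 0
((x ∨ x) ∨ y) ⊃ ((y ≡ x) ⊃ x) = 0 ⊃ 0 = 1
y ∨ y = 0 ∨ 0 = 0
y ∨ (y ∨ y) = 0 ∨ 0 = 0
(((x ∨ x) ∨ y) ⊃ ((y ≡ x) ⊃ x)) ≡ (y ∨ (y ∨ y)) = 1 ≡ 0 = 0
No assignment yields a value below 0, so this is the minimum.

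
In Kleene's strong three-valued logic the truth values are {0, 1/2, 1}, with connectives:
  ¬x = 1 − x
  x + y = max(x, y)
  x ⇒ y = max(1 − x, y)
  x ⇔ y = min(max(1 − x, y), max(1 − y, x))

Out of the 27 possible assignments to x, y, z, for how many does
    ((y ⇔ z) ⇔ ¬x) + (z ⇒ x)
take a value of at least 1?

value 1: 16 assignments (counts)
value 1/2: 10 assignments
value 0: 1 assignment
So 16 of the 27 assignments meet the threshold.

16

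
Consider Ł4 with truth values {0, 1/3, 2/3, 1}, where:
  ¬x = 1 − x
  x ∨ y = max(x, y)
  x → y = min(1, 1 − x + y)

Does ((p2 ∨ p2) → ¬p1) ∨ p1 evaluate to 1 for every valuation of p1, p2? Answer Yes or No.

No

Counterexample: take p1 = 1/3, p2 = 1.
p2 ∨ p2 = 1 ∨ 1 = 1
¬p1 = ¬1/3 = 2/3
(p2 ∨ p2) → ¬p1 = 1 → 2/3 = 2/3
((p2 ∨ p2) → ¬p1) ∨ p1 = 2/3 ∨ 1/3 = 2/3
This gives 2/3 ≠ 1.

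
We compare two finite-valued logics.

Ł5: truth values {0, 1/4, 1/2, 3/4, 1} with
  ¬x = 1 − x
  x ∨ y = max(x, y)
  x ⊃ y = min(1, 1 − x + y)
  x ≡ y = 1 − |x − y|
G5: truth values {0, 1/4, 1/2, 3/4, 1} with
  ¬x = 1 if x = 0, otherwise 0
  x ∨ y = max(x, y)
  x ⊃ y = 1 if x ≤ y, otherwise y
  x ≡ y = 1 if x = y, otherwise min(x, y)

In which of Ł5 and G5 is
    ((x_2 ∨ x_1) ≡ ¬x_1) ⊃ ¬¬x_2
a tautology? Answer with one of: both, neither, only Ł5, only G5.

In Ł5: at x_1 = 1/4, x_2 = 0 the value is 1/2 — not a tautology.
In G5: every assignment gives 1 — tautology.

only G5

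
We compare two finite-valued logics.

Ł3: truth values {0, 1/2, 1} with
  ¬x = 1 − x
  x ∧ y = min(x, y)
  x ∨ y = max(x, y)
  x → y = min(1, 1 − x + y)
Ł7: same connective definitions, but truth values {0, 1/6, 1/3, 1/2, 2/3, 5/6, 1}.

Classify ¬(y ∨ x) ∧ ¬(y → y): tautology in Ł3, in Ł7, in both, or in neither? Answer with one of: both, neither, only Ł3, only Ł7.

neither

In Ł3: at x = 0, y = 0 the value is 0 — not a tautology.
In Ł7: at x = 0, y = 0 the value is 0 — not a tautology.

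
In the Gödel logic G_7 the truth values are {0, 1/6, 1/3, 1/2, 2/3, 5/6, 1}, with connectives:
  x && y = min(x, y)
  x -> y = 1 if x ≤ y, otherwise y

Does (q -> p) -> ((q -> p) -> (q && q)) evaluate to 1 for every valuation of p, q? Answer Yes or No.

No

Counterexample: take p = 0, q = 0.
q -> p = 0 -> 0 = 1
q -> p = 0 -> 0 = 1
q && q = 0 && 0 = 0
(q -> p) -> (q && q) = 1 -> 0 = 0
(q -> p) -> ((q -> p) -> (q && q)) = 1 -> 0 = 0
This gives 0 ≠ 1.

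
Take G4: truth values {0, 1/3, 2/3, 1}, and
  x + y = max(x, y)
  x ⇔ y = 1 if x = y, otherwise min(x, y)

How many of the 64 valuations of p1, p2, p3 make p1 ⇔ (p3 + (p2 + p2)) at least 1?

16

value 1: 16 assignments (counts)
value 2/3: 12 assignments
value 1/3: 18 assignments
value 0: 18 assignments
So 16 of the 64 assignments meet the threshold.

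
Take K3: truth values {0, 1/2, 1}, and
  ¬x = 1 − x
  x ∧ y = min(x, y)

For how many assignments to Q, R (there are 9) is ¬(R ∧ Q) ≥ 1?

Q = 0, R = 0 ↦ 1  ≥
Q = 0, R = 1/2 ↦ 1  ≥
Q = 0, R = 1 ↦ 1  ≥
Q = 1/2, R = 0 ↦ 1  ≥
Q = 1/2, R = 1/2 ↦ 1/2  <
Q = 1/2, R = 1 ↦ 1/2  <
Q = 1, R = 0 ↦ 1  ≥
Q = 1, R = 1/2 ↦ 1/2  <
Q = 1, R = 1 ↦ 0  <
So 5 of the 9 assignments meet the threshold.

5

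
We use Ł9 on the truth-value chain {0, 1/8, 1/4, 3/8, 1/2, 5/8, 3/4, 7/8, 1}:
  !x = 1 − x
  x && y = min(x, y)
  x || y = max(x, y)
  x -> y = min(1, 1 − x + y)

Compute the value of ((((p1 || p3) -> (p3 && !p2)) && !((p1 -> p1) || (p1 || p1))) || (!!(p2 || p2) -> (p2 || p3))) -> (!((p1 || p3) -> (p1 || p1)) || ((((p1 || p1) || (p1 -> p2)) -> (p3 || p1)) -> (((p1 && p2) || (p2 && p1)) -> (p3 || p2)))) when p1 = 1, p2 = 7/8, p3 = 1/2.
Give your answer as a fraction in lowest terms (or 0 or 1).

p1 || p3 = 1 || 1/2 = 1
!p2 = !7/8 = 1/8
p3 && !p2 = 1/2 && 1/8 = 1/8
(p1 || p3) -> (p3 && !p2) = 1 -> 1/8 = 1/8
p1 -> p1 = 1 -> 1 = 1
p1 || p1 = 1 || 1 = 1
(p1 -> p1) || (p1 || p1) = 1 || 1 = 1
!((p1 -> p1) || (p1 || p1)) = !1 = 0
((p1 || p3) -> (p3 && !p2)) && !((p1 -> p1) || (p1 || p1)) = 1/8 && 0 = 0
p2 || p2 = 7/8 || 7/8 = 7/8
!(p2 || p2) = !7/8 = 1/8
!!(p2 || p2) = !1/8 = 7/8
p2 || p3 = 7/8 || 1/2 = 7/8
!!(p2 || p2) -> (p2 || p3) = 7/8 -> 7/8 = 1
(((p1 || p3) -> (p3 && !p2)) && !((p1 -> p1) || (p1 || p1))) || (!!(p2 || p2) -> (p2 || p3)) = 0 || 1 = 1
p1 || p3 = 1 || 1/2 = 1
p1 || p1 = 1 || 1 = 1
(p1 || p3) -> (p1 || p1) = 1 -> 1 = 1
!((p1 || p3) -> (p1 || p1)) = !1 = 0
p1 || p1 = 1 || 1 = 1
p1 -> p2 = 1 -> 7/8 = 7/8
(p1 || p1) || (p1 -> p2) = 1 || 7/8 = 1
p3 || p1 = 1/2 || 1 = 1
((p1 || p1) || (p1 -> p2)) -> (p3 || p1) = 1 -> 1 = 1
p1 && p2 = 1 && 7/8 = 7/8
p2 && p1 = 7/8 && 1 = 7/8
(p1 && p2) || (p2 && p1) = 7/8 || 7/8 = 7/8
p3 || p2 = 1/2 || 7/8 = 7/8
((p1 && p2) || (p2 && p1)) -> (p3 || p2) = 7/8 -> 7/8 = 1
(((p1 || p1) || (p1 -> p2)) -> (p3 || p1)) -> (((p1 && p2) || (p2 && p1)) -> (p3 || p2)) = 1 -> 1 = 1
!((p1 || p3) -> (p1 || p1)) || ((((p1 || p1) || (p1 -> p2)) -> (p3 || p1)) -> (((p1 && p2) || (p2 && p1)) -> (p3 || p2))) = 0 || 1 = 1
((((p1 || p3) -> (p3 && !p2)) && !((p1 -> p1) || (p1 || p1))) || (!!(p2 || p2) -> (p2 || p3))) -> (!((p1 || p3) -> (p1 || p1)) || ((((p1 || p1) || (p1 -> p2)) -> (p3 || p1)) -> (((p1 && p2) || (p2 && p1)) -> (p3 || p2)))) = 1 -> 1 = 1

1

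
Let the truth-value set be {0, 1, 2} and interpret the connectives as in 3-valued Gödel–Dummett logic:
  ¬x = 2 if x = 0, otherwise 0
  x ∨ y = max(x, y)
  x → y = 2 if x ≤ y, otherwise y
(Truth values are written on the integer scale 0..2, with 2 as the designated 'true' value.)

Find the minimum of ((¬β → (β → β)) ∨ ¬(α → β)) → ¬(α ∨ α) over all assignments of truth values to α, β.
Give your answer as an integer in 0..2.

0

Take α = 1, β = 0:
¬β = ¬0 = 2
β → β = 0 → 0 = 2
¬β → (β → β) = 2 → 2 = 2
α → β = 1 → 0 = 0
¬(α → β) = ¬0 = 2
(¬β → (β → β)) ∨ ¬(α → β) = 2 ∨ 2 = 2
α ∨ α = 1 ∨ 1 = 1
¬(α ∨ α) = ¬1 = 0
((¬β → (β → β)) ∨ ¬(α → β)) → ¬(α ∨ α) = 2 → 0 = 0
No assignment yields a value below 0, so this is the minimum.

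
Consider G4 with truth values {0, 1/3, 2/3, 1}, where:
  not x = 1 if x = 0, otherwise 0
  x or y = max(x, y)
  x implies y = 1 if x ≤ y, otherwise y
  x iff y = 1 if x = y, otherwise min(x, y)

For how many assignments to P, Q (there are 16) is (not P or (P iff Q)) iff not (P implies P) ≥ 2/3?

3

P = 0, Q = 0 ↦ 0  <
P = 0, Q = 1/3 ↦ 0  <
P = 0, Q = 2/3 ↦ 0  <
P = 0, Q = 1 ↦ 0  <
P = 1/3, Q = 0 ↦ 1  ≥
P = 1/3, Q = 1/3 ↦ 0  <
P = 1/3, Q = 2/3 ↦ 0  <
P = 1/3, Q = 1 ↦ 0  <
P = 2/3, Q = 0 ↦ 1  ≥
P = 2/3, Q = 1/3 ↦ 0  <
P = 2/3, Q = 2/3 ↦ 0  <
P = 2/3, Q = 1 ↦ 0  <
P = 1, Q = 0 ↦ 1  ≥
P = 1, Q = 1/3 ↦ 0  <
P = 1, Q = 2/3 ↦ 0  <
P = 1, Q = 1 ↦ 0  <
So 3 of the 16 assignments meet the threshold.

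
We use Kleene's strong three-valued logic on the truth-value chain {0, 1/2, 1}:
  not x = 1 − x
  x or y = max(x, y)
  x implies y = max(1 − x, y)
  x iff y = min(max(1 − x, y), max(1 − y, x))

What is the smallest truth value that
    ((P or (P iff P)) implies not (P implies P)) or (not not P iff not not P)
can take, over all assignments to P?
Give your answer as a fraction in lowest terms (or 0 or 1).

Take P = 1/2:
P iff P = 1/2 iff 1/2 = 1/2
P or (P iff P) = 1/2 or 1/2 = 1/2
P implies P = 1/2 implies 1/2 = 1/2
not (P implies P) = not 1/2 = 1/2
(P or (P iff P)) implies not (P implies P) = 1/2 implies 1/2 = 1/2
not P = not 1/2 = 1/2
not not P = not 1/2 = 1/2
not P = not 1/2 = 1/2
not not P = not 1/2 = 1/2
not not P iff not not P = 1/2 iff 1/2 = 1/2
((P or (P iff P)) implies not (P implies P)) or (not not P iff not not P) = 1/2 or 1/2 = 1/2
No assignment yields a value below 1/2, so this is the minimum.

1/2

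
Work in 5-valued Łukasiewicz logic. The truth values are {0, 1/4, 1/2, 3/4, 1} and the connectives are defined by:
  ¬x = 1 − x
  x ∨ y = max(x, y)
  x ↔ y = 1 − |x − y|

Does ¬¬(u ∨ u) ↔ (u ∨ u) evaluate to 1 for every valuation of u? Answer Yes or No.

u = 0 ↦ 1
u = 1/4 ↦ 1
u = 1/2 ↦ 1
u = 3/4 ↦ 1
u = 1 ↦ 1
Every assignment gives a value ≥ 1.

Yes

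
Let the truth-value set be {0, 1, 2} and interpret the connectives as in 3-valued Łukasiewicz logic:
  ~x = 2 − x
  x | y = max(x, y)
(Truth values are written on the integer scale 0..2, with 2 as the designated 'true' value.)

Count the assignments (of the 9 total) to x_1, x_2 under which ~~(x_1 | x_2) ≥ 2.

x_1 = 0, x_2 = 0 ↦ 0  <
x_1 = 0, x_2 = 1 ↦ 1  <
x_1 = 0, x_2 = 2 ↦ 2  ≥
x_1 = 1, x_2 = 0 ↦ 1  <
x_1 = 1, x_2 = 1 ↦ 1  <
x_1 = 1, x_2 = 2 ↦ 2  ≥
x_1 = 2, x_2 = 0 ↦ 2  ≥
x_1 = 2, x_2 = 1 ↦ 2  ≥
x_1 = 2, x_2 = 2 ↦ 2  ≥
So 5 of the 9 assignments meet the threshold.

5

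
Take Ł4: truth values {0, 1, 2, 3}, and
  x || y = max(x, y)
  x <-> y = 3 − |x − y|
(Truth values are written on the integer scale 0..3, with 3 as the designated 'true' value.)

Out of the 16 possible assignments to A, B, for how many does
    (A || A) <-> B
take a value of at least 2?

A = 0, B = 0 ↦ 3  ≥
A = 0, B = 1 ↦ 2  ≥
A = 0, B = 2 ↦ 1  <
A = 0, B = 3 ↦ 0  <
A = 1, B = 0 ↦ 2  ≥
A = 1, B = 1 ↦ 3  ≥
A = 1, B = 2 ↦ 2  ≥
A = 1, B = 3 ↦ 1  <
A = 2, B = 0 ↦ 1  <
A = 2, B = 1 ↦ 2  ≥
A = 2, B = 2 ↦ 3  ≥
A = 2, B = 3 ↦ 2  ≥
A = 3, B = 0 ↦ 0  <
A = 3, B = 1 ↦ 1  <
A = 3, B = 2 ↦ 2  ≥
A = 3, B = 3 ↦ 3  ≥
So 10 of the 16 assignments meet the threshold.

10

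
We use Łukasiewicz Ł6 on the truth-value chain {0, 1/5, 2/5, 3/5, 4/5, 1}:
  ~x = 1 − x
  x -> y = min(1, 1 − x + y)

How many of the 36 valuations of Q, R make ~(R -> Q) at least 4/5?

value 1: 1 assignment (counts)
value 4/5: 2 assignments (counts)
value 3/5: 3 assignments
value 2/5: 4 assignments
value 1/5: 5 assignments
value 0: 21 assignments
So 3 of the 36 assignments meet the threshold.

3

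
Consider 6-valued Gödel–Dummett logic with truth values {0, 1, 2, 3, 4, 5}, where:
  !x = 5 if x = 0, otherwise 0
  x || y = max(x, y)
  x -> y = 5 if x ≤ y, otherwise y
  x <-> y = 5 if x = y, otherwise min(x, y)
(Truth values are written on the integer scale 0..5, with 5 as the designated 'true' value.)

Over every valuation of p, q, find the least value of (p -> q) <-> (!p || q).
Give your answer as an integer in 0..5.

Take p = 1, q = 1:
p -> q = 1 -> 1 = 5
!p = !1 = 0
!p || q = 0 || 1 = 1
(p -> q) <-> (!p || q) = 5 <-> 1 = 1
No assignment yields a value below 1, so this is the minimum.

1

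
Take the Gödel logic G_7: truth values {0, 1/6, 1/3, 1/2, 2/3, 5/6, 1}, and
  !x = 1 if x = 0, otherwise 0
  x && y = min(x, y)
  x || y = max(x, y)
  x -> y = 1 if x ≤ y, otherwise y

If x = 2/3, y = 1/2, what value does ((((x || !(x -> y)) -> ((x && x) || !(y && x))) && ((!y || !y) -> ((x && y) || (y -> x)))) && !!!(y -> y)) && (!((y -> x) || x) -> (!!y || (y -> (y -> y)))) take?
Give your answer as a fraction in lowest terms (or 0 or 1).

x -> y = 2/3 -> 1/2 = 1/2
!(x -> y) = !1/2 = 0
x || !(x -> y) = 2/3 || 0 = 2/3
x && x = 2/3 && 2/3 = 2/3
y && x = 1/2 && 2/3 = 1/2
!(y && x) = !1/2 = 0
(x && x) || !(y && x) = 2/3 || 0 = 2/3
(x || !(x -> y)) -> ((x && x) || !(y && x)) = 2/3 -> 2/3 = 1
!y = !1/2 = 0
!y = !1/2 = 0
!y || !y = 0 || 0 = 0
x && y = 2/3 && 1/2 = 1/2
y -> x = 1/2 -> 2/3 = 1
(x && y) || (y -> x) = 1/2 || 1 = 1
(!y || !y) -> ((x && y) || (y -> x)) = 0 -> 1 = 1
((x || !(x -> y)) -> ((x && x) || !(y && x))) && ((!y || !y) -> ((x && y) || (y -> x))) = 1 && 1 = 1
y -> y = 1/2 -> 1/2 = 1
!(y -> y) = !1 = 0
!!(y -> y) = !0 = 1
!!!(y -> y) = !1 = 0
(((x || !(x -> y)) -> ((x && x) || !(y && x))) && ((!y || !y) -> ((x && y) || (y -> x)))) && !!!(y -> y) = 1 && 0 = 0
y -> x = 1/2 -> 2/3 = 1
(y -> x) || x = 1 || 2/3 = 1
!((y -> x) || x) = !1 = 0
!y = !1/2 = 0
!!y = !0 = 1
y -> y = 1/2 -> 1/2 = 1
y -> (y -> y) = 1/2 -> 1 = 1
!!y || (y -> (y -> y)) = 1 || 1 = 1
!((y -> x) || x) -> (!!y || (y -> (y -> y))) = 0 -> 1 = 1
((((x || !(x -> y)) -> ((x && x) || !(y && x))) && ((!y || !y) -> ((x && y) || (y -> x)))) && !!!(y -> y)) && (!((y -> x) || x) -> (!!y || (y -> (y -> y)))) = 0 && 1 = 0

0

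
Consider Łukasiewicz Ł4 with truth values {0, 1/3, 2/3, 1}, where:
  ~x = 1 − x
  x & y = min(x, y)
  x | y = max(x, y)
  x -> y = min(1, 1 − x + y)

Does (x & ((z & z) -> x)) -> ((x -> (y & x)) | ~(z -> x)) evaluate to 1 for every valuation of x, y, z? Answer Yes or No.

No

Counterexample: take x = 2/3, y = 0, z = 0.
z & z = 0 & 0 = 0
(z & z) -> x = 0 -> 2/3 = 1
x & ((z & z) -> x) = 2/3 & 1 = 2/3
y & x = 0 & 2/3 = 0
x -> (y & x) = 2/3 -> 0 = 1/3
z -> x = 0 -> 2/3 = 1
~(z -> x) = ~1 = 0
(x -> (y & x)) | ~(z -> x) = 1/3 | 0 = 1/3
(x & ((z & z) -> x)) -> ((x -> (y & x)) | ~(z -> x)) = 2/3 -> 1/3 = 2/3
This gives 2/3 ≠ 1.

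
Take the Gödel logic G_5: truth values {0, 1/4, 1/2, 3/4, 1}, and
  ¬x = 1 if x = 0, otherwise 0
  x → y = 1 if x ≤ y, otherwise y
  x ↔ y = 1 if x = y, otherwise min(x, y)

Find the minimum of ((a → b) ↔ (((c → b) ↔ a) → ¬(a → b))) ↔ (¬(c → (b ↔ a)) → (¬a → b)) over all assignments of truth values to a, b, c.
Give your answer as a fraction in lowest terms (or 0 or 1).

0

Take a = 0, b = 0, c = 1/4:
a → b = 0 → 0 = 1
c → b = 1/4 → 0 = 0
(c → b) ↔ a = 0 ↔ 0 = 1
a → b = 0 → 0 = 1
¬(a → b) = ¬1 = 0
((c → b) ↔ a) → ¬(a → b) = 1 → 0 = 0
(a → b) ↔ (((c → b) ↔ a) → ¬(a → b)) = 1 ↔ 0 = 0
b ↔ a = 0 ↔ 0 = 1
c → (b ↔ a) = 1/4 → 1 = 1
¬(c → (b ↔ a)) = ¬1 = 0
¬a = ¬0 = 1
¬a → b = 1 → 0 = 0
¬(c → (b ↔ a)) → (¬a → b) = 0 → 0 = 1
((a → b) ↔ (((c → b) ↔ a) → ¬(a → b))) ↔ (¬(c → (b ↔ a)) → (¬a → b)) = 0 ↔ 1 = 0
No assignment yields a value below 0, so this is the minimum.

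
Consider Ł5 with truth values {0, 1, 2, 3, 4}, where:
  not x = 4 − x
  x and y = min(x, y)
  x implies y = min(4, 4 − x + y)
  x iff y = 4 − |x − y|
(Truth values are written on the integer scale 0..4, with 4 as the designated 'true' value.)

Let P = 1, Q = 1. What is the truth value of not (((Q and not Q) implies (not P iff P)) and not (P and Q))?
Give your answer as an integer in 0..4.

1

not Q = not 1 = 3
Q and not Q = 1 and 3 = 1
not P = not 1 = 3
not P iff P = 3 iff 1 = 2
(Q and not Q) implies (not P iff P) = 1 implies 2 = 4
P and Q = 1 and 1 = 1
not (P and Q) = not 1 = 3
((Q and not Q) implies (not P iff P)) and not (P and Q) = 4 and 3 = 3
not (((Q and not Q) implies (not P iff P)) and not (P and Q)) = not 3 = 1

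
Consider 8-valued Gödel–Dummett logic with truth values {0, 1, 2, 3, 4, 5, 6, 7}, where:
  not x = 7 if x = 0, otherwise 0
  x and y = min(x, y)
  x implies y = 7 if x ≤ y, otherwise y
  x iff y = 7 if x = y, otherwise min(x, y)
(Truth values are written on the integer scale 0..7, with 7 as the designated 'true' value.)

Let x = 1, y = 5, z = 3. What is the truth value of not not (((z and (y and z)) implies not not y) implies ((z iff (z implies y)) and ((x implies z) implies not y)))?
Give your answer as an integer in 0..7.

0

y and z = 5 and 3 = 3
z and (y and z) = 3 and 3 = 3
not y = not 5 = 0
not not y = not 0 = 7
(z and (y and z)) implies not not y = 3 implies 7 = 7
z implies y = 3 implies 5 = 7
z iff (z implies y) = 3 iff 7 = 3
x implies z = 1 implies 3 = 7
not y = not 5 = 0
(x implies z) implies not y = 7 implies 0 = 0
(z iff (z implies y)) and ((x implies z) implies not y) = 3 and 0 = 0
((z and (y and z)) implies not not y) implies ((z iff (z implies y)) and ((x implies z) implies not y)) = 7 implies 0 = 0
not (((z and (y and z)) implies not not y) implies ((z iff (z implies y)) and ((x implies z) implies not y))) = not 0 = 7
not not (((z and (y and z)) implies not not y) implies ((z iff (z implies y)) and ((x implies z) implies not y))) = not 7 = 0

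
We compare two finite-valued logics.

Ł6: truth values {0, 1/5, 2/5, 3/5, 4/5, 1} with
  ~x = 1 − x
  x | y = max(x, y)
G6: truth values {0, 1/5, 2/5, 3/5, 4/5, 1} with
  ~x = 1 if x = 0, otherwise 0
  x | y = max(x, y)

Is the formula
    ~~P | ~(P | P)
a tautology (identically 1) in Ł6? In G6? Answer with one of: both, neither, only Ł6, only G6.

In Ł6: at P = 1/5 the value is 4/5 — not a tautology.
In G6: every assignment gives 1 — tautology.

only G6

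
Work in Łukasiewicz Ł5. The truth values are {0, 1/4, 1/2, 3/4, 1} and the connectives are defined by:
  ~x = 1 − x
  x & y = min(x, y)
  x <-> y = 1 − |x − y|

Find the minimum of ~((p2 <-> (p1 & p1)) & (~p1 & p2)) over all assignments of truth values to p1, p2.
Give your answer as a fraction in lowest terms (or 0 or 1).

1/2

Take p1 = 0, p2 = 1/2:
p1 & p1 = 0 & 0 = 0
p2 <-> (p1 & p1) = 1/2 <-> 0 = 1/2
~p1 = ~0 = 1
~p1 & p2 = 1 & 1/2 = 1/2
(p2 <-> (p1 & p1)) & (~p1 & p2) = 1/2 & 1/2 = 1/2
~((p2 <-> (p1 & p1)) & (~p1 & p2)) = ~1/2 = 1/2
No assignment yields a value below 1/2, so this is the minimum.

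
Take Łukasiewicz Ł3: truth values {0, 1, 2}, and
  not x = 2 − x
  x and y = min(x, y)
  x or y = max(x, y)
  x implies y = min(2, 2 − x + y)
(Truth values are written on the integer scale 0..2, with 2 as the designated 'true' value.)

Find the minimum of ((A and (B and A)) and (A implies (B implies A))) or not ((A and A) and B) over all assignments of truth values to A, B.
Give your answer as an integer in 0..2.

Take A = 1, B = 1:
B and A = 1 and 1 = 1
A and (B and A) = 1 and 1 = 1
B implies A = 1 implies 1 = 2
A implies (B implies A) = 1 implies 2 = 2
(A and (B and A)) and (A implies (B implies A)) = 1 and 2 = 1
A and A = 1 and 1 = 1
(A and A) and B = 1 and 1 = 1
not ((A and A) and B) = not 1 = 1
((A and (B and A)) and (A implies (B implies A))) or not ((A and A) and B) = 1 or 1 = 1
No assignment yields a value below 1, so this is the minimum.

1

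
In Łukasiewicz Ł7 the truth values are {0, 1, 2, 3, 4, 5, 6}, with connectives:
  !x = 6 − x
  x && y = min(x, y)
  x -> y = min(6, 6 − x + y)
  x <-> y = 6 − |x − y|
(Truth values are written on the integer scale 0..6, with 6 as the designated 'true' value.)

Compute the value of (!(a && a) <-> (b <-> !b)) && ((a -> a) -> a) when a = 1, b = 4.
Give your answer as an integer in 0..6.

a && a = 1 && 1 = 1
!(a && a) = !1 = 5
!b = !4 = 2
b <-> !b = 4 <-> 2 = 4
!(a && a) <-> (b <-> !b) = 5 <-> 4 = 5
a -> a = 1 -> 1 = 6
(a -> a) -> a = 6 -> 1 = 1
(!(a && a) <-> (b <-> !b)) && ((a -> a) -> a) = 5 && 1 = 1

1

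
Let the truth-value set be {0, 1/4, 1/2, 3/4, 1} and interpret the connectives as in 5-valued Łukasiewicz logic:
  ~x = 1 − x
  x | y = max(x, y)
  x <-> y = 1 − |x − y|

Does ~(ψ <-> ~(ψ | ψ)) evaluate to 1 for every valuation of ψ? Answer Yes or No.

No

Counterexample: take ψ = 1/4.
ψ | ψ = 1/4 | 1/4 = 1/4
~(ψ | ψ) = ~1/4 = 3/4
ψ <-> ~(ψ | ψ) = 1/4 <-> 3/4 = 1/2
~(ψ <-> ~(ψ | ψ)) = ~1/2 = 1/2
This gives 1/2 ≠ 1.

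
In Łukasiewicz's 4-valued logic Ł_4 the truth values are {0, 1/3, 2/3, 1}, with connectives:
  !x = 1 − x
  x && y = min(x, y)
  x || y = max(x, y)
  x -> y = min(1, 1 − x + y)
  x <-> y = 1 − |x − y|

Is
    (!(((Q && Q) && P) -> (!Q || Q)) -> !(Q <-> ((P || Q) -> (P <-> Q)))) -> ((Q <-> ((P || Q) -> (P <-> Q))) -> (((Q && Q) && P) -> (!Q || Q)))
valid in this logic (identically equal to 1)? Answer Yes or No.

P = 0, Q = 0 ↦ 1
P = 0, Q = 1/3 ↦ 1
P = 0, Q = 2/3 ↦ 1
P = 0, Q = 1 ↦ 1
P = 1/3, Q = 0 ↦ 1
P = 1/3, Q = 1/3 ↦ 1
P = 1/3, Q = 2/3 ↦ 1
P = 1/3, Q = 1 ↦ 1
P = 2/3, Q = 0 ↦ 1
P = 2/3, Q = 1/3 ↦ 1
P = 2/3, Q = 2/3 ↦ 1
P = 2/3, Q = 1 ↦ 1
P = 1, Q = 0 ↦ 1
P = 1, Q = 1/3 ↦ 1
P = 1, Q = 2/3 ↦ 1
P = 1, Q = 1 ↦ 1
Every assignment gives a value ≥ 1.

Yes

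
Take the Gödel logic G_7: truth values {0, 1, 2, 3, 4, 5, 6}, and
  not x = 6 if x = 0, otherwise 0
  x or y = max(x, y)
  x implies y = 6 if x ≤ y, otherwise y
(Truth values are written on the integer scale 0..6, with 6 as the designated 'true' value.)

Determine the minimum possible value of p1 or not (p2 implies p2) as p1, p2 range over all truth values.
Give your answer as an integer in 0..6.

Take p1 = 0, p2 = 0:
p2 implies p2 = 0 implies 0 = 6
not (p2 implies p2) = not 6 = 0
p1 or not (p2 implies p2) = 0 or 0 = 0
No assignment yields a value below 0, so this is the minimum.

0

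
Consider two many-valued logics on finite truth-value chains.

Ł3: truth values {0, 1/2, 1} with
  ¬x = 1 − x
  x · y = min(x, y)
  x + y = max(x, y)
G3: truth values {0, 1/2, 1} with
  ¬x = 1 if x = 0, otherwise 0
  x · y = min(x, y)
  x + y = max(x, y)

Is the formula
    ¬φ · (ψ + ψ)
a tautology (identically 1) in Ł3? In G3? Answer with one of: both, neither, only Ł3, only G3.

In Ł3: at φ = 0, ψ = 0 the value is 0 — not a tautology.
In G3: at φ = 0, ψ = 0 the value is 0 — not a tautology.

neither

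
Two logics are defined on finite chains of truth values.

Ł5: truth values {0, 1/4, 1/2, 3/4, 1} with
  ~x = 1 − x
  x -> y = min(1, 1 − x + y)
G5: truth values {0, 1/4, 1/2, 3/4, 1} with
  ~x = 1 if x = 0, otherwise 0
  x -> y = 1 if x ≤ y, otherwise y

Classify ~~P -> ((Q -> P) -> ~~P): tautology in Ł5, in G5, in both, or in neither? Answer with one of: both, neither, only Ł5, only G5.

both

In Ł5: every assignment gives 1 — tautology.
In G5: every assignment gives 1 — tautology.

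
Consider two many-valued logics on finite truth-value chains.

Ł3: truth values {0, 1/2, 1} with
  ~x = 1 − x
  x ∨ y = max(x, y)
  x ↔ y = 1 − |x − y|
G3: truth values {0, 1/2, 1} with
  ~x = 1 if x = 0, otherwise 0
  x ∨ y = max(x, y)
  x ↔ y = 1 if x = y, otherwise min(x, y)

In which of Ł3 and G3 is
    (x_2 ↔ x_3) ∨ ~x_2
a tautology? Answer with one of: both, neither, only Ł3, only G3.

neither

In Ł3: at x_2 = 1/2, x_3 = 0 the value is 1/2 — not a tautology.
In G3: at x_2 = 1/2, x_3 = 0 the value is 0 — not a tautology.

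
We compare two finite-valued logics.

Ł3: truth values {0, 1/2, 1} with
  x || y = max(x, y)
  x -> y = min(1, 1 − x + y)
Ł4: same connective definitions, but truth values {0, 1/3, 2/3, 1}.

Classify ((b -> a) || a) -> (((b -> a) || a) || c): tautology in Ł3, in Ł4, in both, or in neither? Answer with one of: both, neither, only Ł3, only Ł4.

In Ł3: every assignment gives 1 — tautology.
In Ł4: every assignment gives 1 — tautology.

both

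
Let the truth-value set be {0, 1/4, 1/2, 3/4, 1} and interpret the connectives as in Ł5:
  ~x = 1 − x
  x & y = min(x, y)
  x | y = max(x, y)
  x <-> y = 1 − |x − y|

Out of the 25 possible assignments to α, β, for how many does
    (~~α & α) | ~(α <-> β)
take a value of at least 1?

value 1: 6 assignments (counts)
value 3/4: 7 assignments
value 1/2: 7 assignments
value 1/4: 4 assignments
value 0: 1 assignment
So 6 of the 25 assignments meet the threshold.

6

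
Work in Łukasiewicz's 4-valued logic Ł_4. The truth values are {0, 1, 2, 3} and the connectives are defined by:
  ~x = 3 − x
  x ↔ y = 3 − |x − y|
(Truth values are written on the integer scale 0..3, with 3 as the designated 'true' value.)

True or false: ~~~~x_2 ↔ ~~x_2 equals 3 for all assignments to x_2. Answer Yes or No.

Yes

x_2 = 0 ↦ 3
x_2 = 1 ↦ 3
x_2 = 2 ↦ 3
x_2 = 3 ↦ 3
Every assignment gives a value ≥ 3.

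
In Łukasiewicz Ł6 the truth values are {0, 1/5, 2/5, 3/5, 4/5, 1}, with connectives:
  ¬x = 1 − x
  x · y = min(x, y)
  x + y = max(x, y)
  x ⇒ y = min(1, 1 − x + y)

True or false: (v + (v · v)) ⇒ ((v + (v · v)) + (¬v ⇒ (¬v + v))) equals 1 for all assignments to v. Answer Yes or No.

v = 0 ↦ 1
v = 1/5 ↦ 1
v = 2/5 ↦ 1
v = 3/5 ↦ 1
v = 4/5 ↦ 1
v = 1 ↦ 1
Every assignment gives a value ≥ 1.

Yes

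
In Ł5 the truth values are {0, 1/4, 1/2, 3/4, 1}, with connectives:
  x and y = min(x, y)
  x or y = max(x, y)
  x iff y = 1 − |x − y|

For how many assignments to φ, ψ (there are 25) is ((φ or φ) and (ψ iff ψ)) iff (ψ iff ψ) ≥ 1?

value 1: 5 assignments (counts)
value 3/4: 5 assignments
value 1/2: 5 assignments
value 1/4: 5 assignments
value 0: 5 assignments
So 5 of the 25 assignments meet the threshold.

5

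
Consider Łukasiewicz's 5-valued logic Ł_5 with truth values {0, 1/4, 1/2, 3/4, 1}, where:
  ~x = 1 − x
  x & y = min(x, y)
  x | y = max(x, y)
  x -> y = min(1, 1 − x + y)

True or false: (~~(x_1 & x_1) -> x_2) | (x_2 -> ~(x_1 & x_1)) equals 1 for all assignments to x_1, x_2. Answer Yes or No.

Counterexample: take x_1 = 3/4, x_2 = 1/2.
x_1 & x_1 = 3/4 & 3/4 = 3/4
~(x_1 & x_1) = ~3/4 = 1/4
~~(x_1 & x_1) = ~1/4 = 3/4
~~(x_1 & x_1) -> x_2 = 3/4 -> 1/2 = 3/4
x_1 & x_1 = 3/4 & 3/4 = 3/4
~(x_1 & x_1) = ~3/4 = 1/4
x_2 -> ~(x_1 & x_1) = 1/2 -> 1/4 = 3/4
(~~(x_1 & x_1) -> x_2) | (x_2 -> ~(x_1 & x_1)) = 3/4 | 3/4 = 3/4
This gives 3/4 ≠ 1.

No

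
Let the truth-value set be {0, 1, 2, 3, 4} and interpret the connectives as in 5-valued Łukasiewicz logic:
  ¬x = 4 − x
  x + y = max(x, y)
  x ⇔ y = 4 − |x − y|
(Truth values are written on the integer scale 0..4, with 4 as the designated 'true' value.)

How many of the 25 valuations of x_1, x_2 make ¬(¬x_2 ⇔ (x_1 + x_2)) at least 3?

8

value 4: 6 assignments (counts)
value 3: 2 assignments (counts)
value 2: 8 assignments
value 1: 4 assignments
value 0: 5 assignments
So 8 of the 25 assignments meet the threshold.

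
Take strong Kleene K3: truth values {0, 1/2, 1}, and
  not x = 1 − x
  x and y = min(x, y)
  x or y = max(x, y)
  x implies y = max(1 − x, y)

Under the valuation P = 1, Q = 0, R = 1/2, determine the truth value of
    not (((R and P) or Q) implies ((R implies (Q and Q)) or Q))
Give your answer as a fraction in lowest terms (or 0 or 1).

R and P = 1/2 and 1 = 1/2
(R and P) or Q = 1/2 or 0 = 1/2
Q and Q = 0 and 0 = 0
R implies (Q and Q) = 1/2 implies 0 = 1/2
(R implies (Q and Q)) or Q = 1/2 or 0 = 1/2
((R and P) or Q) implies ((R implies (Q and Q)) or Q) = 1/2 implies 1/2 = 1/2
not (((R and P) or Q) implies ((R implies (Q and Q)) or Q)) = not 1/2 = 1/2

1/2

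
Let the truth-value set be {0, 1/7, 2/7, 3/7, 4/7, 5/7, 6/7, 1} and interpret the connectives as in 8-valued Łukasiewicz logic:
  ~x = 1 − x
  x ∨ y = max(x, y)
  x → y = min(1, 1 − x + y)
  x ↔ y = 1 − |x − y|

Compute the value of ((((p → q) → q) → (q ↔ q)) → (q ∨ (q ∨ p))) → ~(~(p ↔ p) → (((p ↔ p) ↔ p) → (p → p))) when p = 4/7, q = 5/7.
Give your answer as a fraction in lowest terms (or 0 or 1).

p → q = 4/7 → 5/7 = 1
(p → q) → q = 1 → 5/7 = 5/7
q ↔ q = 5/7 ↔ 5/7 = 1
((p → q) → q) → (q ↔ q) = 5/7 → 1 = 1
q ∨ p = 5/7 ∨ 4/7 = 5/7
q ∨ (q ∨ p) = 5/7 ∨ 5/7 = 5/7
(((p → q) → q) → (q ↔ q)) → (q ∨ (q ∨ p)) = 1 → 5/7 = 5/7
p ↔ p = 4/7 ↔ 4/7 = 1
~(p ↔ p) = ~1 = 0
p ↔ p = 4/7 ↔ 4/7 = 1
(p ↔ p) ↔ p = 1 ↔ 4/7 = 4/7
p → p = 4/7 → 4/7 = 1
((p ↔ p) ↔ p) → (p → p) = 4/7 → 1 = 1
~(p ↔ p) → (((p ↔ p) ↔ p) → (p → p)) = 0 → 1 = 1
~(~(p ↔ p) → (((p ↔ p) ↔ p) → (p → p))) = ~1 = 0
((((p → q) → q) → (q ↔ q)) → (q ∨ (q ∨ p))) → ~(~(p ↔ p) → (((p ↔ p) ↔ p) → (p → p))) = 5/7 → 0 = 2/7

2/7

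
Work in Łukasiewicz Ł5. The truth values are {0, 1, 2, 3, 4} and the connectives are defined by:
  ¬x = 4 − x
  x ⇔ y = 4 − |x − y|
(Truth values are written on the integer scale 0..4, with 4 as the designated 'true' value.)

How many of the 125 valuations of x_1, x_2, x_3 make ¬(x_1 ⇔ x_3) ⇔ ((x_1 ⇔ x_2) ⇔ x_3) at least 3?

value 4: 28 assignments (counts)
value 3: 33 assignments (counts)
value 2: 38 assignments
value 1: 17 assignments
value 0: 9 assignments
So 61 of the 125 assignments meet the threshold.

61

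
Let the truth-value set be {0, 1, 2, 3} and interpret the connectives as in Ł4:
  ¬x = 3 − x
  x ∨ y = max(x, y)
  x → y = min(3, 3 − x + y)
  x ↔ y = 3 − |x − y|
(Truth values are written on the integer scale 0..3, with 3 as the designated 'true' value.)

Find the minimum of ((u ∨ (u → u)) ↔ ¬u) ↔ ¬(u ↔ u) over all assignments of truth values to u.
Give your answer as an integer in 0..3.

Take u = 0:
u → u = 0 → 0 = 3
u ∨ (u → u) = 0 ∨ 3 = 3
¬u = ¬0 = 3
(u ∨ (u → u)) ↔ ¬u = 3 ↔ 3 = 3
u ↔ u = 0 ↔ 0 = 3
¬(u ↔ u) = ¬3 = 0
((u ∨ (u → u)) ↔ ¬u) ↔ ¬(u ↔ u) = 3 ↔ 0 = 0
No assignment yields a value below 0, so this is the minimum.

0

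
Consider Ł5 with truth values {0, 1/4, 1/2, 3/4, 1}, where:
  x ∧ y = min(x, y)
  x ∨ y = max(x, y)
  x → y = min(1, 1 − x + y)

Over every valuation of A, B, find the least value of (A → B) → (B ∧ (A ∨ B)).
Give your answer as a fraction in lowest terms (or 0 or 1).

0

Take A = 0, B = 0:
A → B = 0 → 0 = 1
A ∨ B = 0 ∨ 0 = 0
B ∧ (A ∨ B) = 0 ∧ 0 = 0
(A → B) → (B ∧ (A ∨ B)) = 1 → 0 = 0
No assignment yields a value below 0, so this is the minimum.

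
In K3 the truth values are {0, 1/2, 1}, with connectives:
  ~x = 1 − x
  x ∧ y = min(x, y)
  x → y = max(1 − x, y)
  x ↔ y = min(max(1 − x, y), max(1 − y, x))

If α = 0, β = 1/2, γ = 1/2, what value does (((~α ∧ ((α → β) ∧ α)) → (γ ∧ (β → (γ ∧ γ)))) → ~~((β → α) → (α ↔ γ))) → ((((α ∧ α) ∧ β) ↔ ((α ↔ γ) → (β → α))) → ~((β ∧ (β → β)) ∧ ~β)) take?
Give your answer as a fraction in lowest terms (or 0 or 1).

1/2

~α = ~0 = 1
α → β = 0 → 1/2 = 1
(α → β) ∧ α = 1 ∧ 0 = 0
~α ∧ ((α → β) ∧ α) = 1 ∧ 0 = 0
γ ∧ γ = 1/2 ∧ 1/2 = 1/2
β → (γ ∧ γ) = 1/2 → 1/2 = 1/2
γ ∧ (β → (γ ∧ γ)) = 1/2 ∧ 1/2 = 1/2
(~α ∧ ((α → β) ∧ α)) → (γ ∧ (β → (γ ∧ γ))) = 0 → 1/2 = 1
β → α = 1/2 → 0 = 1/2
α ↔ γ = 0 ↔ 1/2 = 1/2
(β → α) → (α ↔ γ) = 1/2 → 1/2 = 1/2
~((β → α) → (α ↔ γ)) = ~1/2 = 1/2
~~((β → α) → (α ↔ γ)) = ~1/2 = 1/2
((~α ∧ ((α → β) ∧ α)) → (γ ∧ (β → (γ ∧ γ)))) → ~~((β → α) → (α ↔ γ)) = 1 → 1/2 = 1/2
α ∧ α = 0 ∧ 0 = 0
(α ∧ α) ∧ β = 0 ∧ 1/2 = 0
α ↔ γ = 0 ↔ 1/2 = 1/2
β → α = 1/2 → 0 = 1/2
(α ↔ γ) → (β → α) = 1/2 → 1/2 = 1/2
((α ∧ α) ∧ β) ↔ ((α ↔ γ) → (β → α)) = 0 ↔ 1/2 = 1/2
β → β = 1/2 → 1/2 = 1/2
β ∧ (β → β) = 1/2 ∧ 1/2 = 1/2
~β = ~1/2 = 1/2
(β ∧ (β → β)) ∧ ~β = 1/2 ∧ 1/2 = 1/2
~((β ∧ (β → β)) ∧ ~β) = ~1/2 = 1/2
(((α ∧ α) ∧ β) ↔ ((α ↔ γ) → (β → α))) → ~((β ∧ (β → β)) ∧ ~β) = 1/2 → 1/2 = 1/2
(((~α ∧ ((α → β) ∧ α)) → (γ ∧ (β → (γ ∧ γ)))) → ~~((β → α) → (α ↔ γ))) → ((((α ∧ α) ∧ β) ↔ ((α ↔ γ) → (β → α))) → ~((β ∧ (β → β)) ∧ ~β)) = 1/2 → 1/2 = 1/2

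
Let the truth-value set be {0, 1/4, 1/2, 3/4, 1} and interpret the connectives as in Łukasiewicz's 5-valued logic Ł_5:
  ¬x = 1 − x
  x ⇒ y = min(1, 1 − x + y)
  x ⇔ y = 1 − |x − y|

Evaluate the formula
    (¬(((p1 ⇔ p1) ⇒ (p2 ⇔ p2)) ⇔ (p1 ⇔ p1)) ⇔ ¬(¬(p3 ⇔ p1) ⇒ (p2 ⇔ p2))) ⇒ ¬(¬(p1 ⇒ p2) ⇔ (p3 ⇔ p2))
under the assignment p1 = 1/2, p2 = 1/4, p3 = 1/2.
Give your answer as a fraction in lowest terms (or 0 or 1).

p1 ⇔ p1 = 1/2 ⇔ 1/2 = 1
p2 ⇔ p2 = 1/4 ⇔ 1/4 = 1
(p1 ⇔ p1) ⇒ (p2 ⇔ p2) = 1 ⇒ 1 = 1
p1 ⇔ p1 = 1/2 ⇔ 1/2 = 1
((p1 ⇔ p1) ⇒ (p2 ⇔ p2)) ⇔ (p1 ⇔ p1) = 1 ⇔ 1 = 1
¬(((p1 ⇔ p1) ⇒ (p2 ⇔ p2)) ⇔ (p1 ⇔ p1)) = ¬1 = 0
p3 ⇔ p1 = 1/2 ⇔ 1/2 = 1
¬(p3 ⇔ p1) = ¬1 = 0
p2 ⇔ p2 = 1/4 ⇔ 1/4 = 1
¬(p3 ⇔ p1) ⇒ (p2 ⇔ p2) = 0 ⇒ 1 = 1
¬(¬(p3 ⇔ p1) ⇒ (p2 ⇔ p2)) = ¬1 = 0
¬(((p1 ⇔ p1) ⇒ (p2 ⇔ p2)) ⇔ (p1 ⇔ p1)) ⇔ ¬(¬(p3 ⇔ p1) ⇒ (p2 ⇔ p2)) = 0 ⇔ 0 = 1
p1 ⇒ p2 = 1/2 ⇒ 1/4 = 3/4
¬(p1 ⇒ p2) = ¬3/4 = 1/4
p3 ⇔ p2 = 1/2 ⇔ 1/4 = 3/4
¬(p1 ⇒ p2) ⇔ (p3 ⇔ p2) = 1/4 ⇔ 3/4 = 1/2
¬(¬(p1 ⇒ p2) ⇔ (p3 ⇔ p2)) = ¬1/2 = 1/2
(¬(((p1 ⇔ p1) ⇒ (p2 ⇔ p2)) ⇔ (p1 ⇔ p1)) ⇔ ¬(¬(p3 ⇔ p1) ⇒ (p2 ⇔ p2))) ⇒ ¬(¬(p1 ⇒ p2) ⇔ (p3 ⇔ p2)) = 1 ⇒ 1/2 = 1/2

1/2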